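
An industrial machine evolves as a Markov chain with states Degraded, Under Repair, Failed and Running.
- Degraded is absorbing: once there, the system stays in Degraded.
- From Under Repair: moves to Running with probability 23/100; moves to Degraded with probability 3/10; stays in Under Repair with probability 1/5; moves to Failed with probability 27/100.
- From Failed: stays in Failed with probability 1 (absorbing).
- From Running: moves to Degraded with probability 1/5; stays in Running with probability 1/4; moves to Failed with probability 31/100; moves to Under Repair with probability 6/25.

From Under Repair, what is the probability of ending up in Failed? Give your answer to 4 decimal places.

0.5026

Let h(s) be the probability of absorption at Failed starting from transient state s. Then h(Failed) = 1 and h(Degraded) = 0. By first-step analysis:
h(Under Repair) = 0.3·0 + 0.2·h(Under Repair) + 0.27·1 + 0.23·h(Running)
h(Running) = 0.2·0 + 0.24·h(Under Repair) + 0.31·1 + 0.25·h(Running)
Solving: h(Under Repair) = 0.5026, h(Running) = 0.5742.
Starting from Under Repair, the probability is 0.5026.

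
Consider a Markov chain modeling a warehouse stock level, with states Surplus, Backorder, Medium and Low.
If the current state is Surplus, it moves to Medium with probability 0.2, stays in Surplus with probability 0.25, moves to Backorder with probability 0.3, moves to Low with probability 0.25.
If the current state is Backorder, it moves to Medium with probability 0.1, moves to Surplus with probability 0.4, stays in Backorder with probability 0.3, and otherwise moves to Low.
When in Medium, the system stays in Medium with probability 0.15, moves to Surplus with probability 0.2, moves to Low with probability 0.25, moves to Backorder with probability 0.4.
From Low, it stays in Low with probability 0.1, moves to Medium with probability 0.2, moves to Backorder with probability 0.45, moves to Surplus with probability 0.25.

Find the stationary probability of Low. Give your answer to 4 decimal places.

Let the stationary distribution be π with π = πP and π_1 + π_2 + π_3 + π_4 = 1.
π_1 = 0.25·π_1 + 0.4·π_2 + 0.2·π_3 + 0.25·π_4
π_2 = 0.3·π_1 + 0.3·π_2 + 0.4·π_3 + 0.45·π_4
π_3 = 0.2·π_1 + 0.1·π_2 + 0.15·π_3 + 0.2·π_4
Solving with the normalization constraint gives π = (0.2940, 0.3461, 0.1575, 0.2023).
So the stationary probability of Low is 0.2023.

0.2023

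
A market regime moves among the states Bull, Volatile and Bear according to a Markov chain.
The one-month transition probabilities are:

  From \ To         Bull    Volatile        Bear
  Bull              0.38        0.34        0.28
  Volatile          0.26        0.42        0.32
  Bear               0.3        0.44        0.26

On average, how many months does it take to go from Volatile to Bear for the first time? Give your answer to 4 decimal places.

Let t(s) be the expected number of months to first reach Bear from state s, with t(Bear) = 0. Conditioning on the first month:
t(Bull) = 1 + 0.38·t(Bull) + 0.34·t(Volatile)
t(Volatile) = 1 + 0.26·t(Bull) + 0.42·t(Volatile)
Solving: t(Bull) = 3.3923, t(Volatile) = 3.2448.
Expected months from Volatile to Bear: 3.2448.

3.2448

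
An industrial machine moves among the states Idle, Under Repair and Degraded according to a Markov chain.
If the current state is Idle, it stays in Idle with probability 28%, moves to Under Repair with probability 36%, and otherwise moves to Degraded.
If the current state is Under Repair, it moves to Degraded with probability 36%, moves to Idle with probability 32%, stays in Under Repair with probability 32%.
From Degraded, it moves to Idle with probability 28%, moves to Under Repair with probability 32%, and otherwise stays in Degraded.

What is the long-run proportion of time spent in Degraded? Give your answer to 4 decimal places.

Let the stationary distribution be π with π = πP and π_1 + π_2 + π_3 = 1.
π_1 = 0.28·π_1 + 0.32·π_2 + 0.28·π_3
π_2 = 0.36·π_1 + 0.32·π_2 + 0.32·π_3
Solving with the normalization constraint gives π = (0.2933, 0.3317, 0.3750).
So the stationary probability of Degraded is 0.3750.

0.3750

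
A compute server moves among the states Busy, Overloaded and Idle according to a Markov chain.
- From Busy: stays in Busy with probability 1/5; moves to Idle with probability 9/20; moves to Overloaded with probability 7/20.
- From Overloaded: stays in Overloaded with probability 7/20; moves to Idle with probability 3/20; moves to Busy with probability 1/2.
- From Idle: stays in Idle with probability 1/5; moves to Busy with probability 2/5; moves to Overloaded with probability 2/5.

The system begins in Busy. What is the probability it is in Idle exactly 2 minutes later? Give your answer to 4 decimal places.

0.2325

Sum over the intermediate state after 1 minute:
P = P(Busy→Busy)·P(Busy→Idle) + P(Busy→Overloaded)·P(Overloaded→Idle) + P(Busy→Idle)·P(Idle→Idle)
  = 0.2×0.45 + 0.35×0.15 + 0.45×0.2
  = 0.0900 + 0.0525 + 0.0900 = 0.2325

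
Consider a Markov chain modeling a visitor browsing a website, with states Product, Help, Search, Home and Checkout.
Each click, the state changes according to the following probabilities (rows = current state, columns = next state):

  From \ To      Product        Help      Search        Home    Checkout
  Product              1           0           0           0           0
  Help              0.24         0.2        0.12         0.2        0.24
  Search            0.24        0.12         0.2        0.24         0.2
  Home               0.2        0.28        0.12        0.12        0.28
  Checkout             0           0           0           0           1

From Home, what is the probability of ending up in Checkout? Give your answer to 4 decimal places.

0.5476

Let h(s) be the probability of absorption at Checkout starting from transient state s. Then h(Checkout) = 1 and h(Product) = 0. By first-step analysis:
h(Help) = 0.24·0 + 0.2·h(Help) + 0.12·h(Search) + 0.2·h(Home) + 0.24·1
h(Search) = 0.24·0 + 0.12·h(Help) + 0.2·h(Search) + 0.24·h(Home) + 0.2·1
h(Home) = 0.2·0 + 0.28·h(Help) + 0.12·h(Search) + 0.12·h(Home) + 0.28·1
Solving: h(Help) = 0.5105, h(Search) = 0.4908, h(Home) = 0.5476.
Starting from Home, the probability is 0.5476.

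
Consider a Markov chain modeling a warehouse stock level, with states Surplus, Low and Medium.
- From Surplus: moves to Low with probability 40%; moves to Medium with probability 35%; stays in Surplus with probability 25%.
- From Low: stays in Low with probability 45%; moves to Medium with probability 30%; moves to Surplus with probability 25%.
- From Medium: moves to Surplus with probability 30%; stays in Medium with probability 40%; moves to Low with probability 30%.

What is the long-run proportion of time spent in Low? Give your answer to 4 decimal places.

Let the stationary distribution be π with π = πP and π_1 + π_2 + π_3 = 1.
π_1 = 0.25·π_1 + 0.25·π_2 + 0.3·π_3
π_2 = 0.4·π_1 + 0.45·π_2 + 0.3·π_3
Solving with the normalization constraint gives π = (0.2674, 0.3844, 0.3482).
So the stationary probability of Low is 0.3844.

0.3844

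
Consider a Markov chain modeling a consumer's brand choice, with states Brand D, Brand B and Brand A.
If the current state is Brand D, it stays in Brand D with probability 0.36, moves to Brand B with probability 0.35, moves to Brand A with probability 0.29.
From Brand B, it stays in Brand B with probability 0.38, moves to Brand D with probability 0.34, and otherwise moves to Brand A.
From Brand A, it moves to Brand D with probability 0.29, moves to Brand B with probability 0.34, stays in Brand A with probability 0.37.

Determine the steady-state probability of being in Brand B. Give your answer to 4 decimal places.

0.3576

Let the stationary distribution be π with π = πP and π_1 + π_2 + π_3 = 1.
π_1 = 0.36·π_1 + 0.34·π_2 + 0.29·π_3
π_2 = 0.35·π_1 + 0.38·π_2 + 0.34·π_3
Solving with the normalization constraint gives π = (0.3311, 0.3576, 0.3113).
So the stationary probability of Brand B is 0.3576.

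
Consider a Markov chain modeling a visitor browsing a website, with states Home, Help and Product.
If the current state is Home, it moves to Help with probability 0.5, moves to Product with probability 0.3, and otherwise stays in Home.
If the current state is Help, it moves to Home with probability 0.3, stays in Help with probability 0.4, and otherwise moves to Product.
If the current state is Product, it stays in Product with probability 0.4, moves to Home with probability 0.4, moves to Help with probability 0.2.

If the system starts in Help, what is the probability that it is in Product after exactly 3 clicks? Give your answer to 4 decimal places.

0.3330

Propagate the distribution vector 3 clicks from Help.
After 0 clicks: (0.0000, 1.0000, 0.0000)
After 1 click: (0.3000, 0.4000, 0.3000)
After 2 clicks: (0.3000, 0.3700, 0.3300)
After 3 clicks: (0.3030, 0.3640, 0.3330)
P(in Product after 3 clicks) = 0.3330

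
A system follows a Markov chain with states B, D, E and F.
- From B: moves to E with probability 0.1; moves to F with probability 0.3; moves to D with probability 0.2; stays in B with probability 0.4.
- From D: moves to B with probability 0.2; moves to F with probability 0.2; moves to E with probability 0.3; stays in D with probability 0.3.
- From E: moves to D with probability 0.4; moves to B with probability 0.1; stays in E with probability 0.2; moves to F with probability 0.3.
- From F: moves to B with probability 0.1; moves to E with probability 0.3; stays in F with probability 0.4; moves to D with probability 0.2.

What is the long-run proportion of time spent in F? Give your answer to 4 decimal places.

Let the stationary distribution be π with π = πP and π_1 + π_2 + π_3 + π_4 = 1.
π_1 = 0.4·π_1 + 0.2·π_2 + 0.1·π_3 + 0.1·π_4
π_2 = 0.2·π_1 + 0.3·π_2 + 0.4·π_3 + 0.2·π_4
π_3 = 0.1·π_1 + 0.3·π_2 + 0.2·π_3 + 0.3·π_4
Solving with the normalization constraint gives π = (0.1822, 0.2755, 0.2396, 0.3027).
So the stationary probability of F is 0.3027.

0.3027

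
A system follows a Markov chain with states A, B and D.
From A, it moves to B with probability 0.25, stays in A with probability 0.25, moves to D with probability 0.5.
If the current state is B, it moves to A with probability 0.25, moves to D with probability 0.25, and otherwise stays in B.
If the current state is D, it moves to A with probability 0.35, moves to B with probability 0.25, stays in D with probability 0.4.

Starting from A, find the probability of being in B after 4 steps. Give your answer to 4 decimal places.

Propagate the distribution vector 4 steps from A.
After 0 steps: (1.0000, 0.0000, 0.0000)
After 1 step: (0.2500, 0.2500, 0.5000)
After 2 steps: (0.3000, 0.3125, 0.3875)
After 3 steps: (0.2888, 0.3281, 0.3831)
After 4 steps: (0.2883, 0.3320, 0.3797)
P(in B after 4 steps) = 0.3320

0.3320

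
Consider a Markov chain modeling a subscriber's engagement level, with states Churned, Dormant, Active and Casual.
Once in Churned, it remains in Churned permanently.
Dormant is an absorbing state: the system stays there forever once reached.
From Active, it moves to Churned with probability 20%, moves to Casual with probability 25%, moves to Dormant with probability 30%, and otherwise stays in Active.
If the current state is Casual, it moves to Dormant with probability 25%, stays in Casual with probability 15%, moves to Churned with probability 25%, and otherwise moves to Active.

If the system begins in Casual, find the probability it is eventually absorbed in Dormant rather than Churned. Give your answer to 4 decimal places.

Let h(s) be the probability of absorption at Dormant starting from transient state s. Then h(Dormant) = 1 and h(Churned) = 0. By first-step analysis:
h(Active) = 0.2·0 + 0.3·1 + 0.25·h(Active) + 0.25·h(Casual)
h(Casual) = 0.25·0 + 0.25·1 + 0.35·h(Active) + 0.15·h(Casual)
Solving: h(Active) = 0.5773, h(Casual) = 0.5318.
Starting from Casual, the probability is 0.5318.

0.5318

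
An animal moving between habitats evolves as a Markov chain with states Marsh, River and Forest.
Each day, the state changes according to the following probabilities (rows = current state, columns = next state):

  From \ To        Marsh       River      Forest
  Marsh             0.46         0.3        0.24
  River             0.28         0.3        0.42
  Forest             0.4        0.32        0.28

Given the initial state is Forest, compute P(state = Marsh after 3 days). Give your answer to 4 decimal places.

Propagate the distribution vector 3 days from Forest.
After 0 days: (0.0000, 0.0000, 1.0000)
After 1 day: (0.4000, 0.3200, 0.2800)
After 2 days: (0.3856, 0.3056, 0.3088)
After 3 days: (0.3865, 0.3062, 0.3074)
P(in Marsh after 3 days) = 0.3865

0.3865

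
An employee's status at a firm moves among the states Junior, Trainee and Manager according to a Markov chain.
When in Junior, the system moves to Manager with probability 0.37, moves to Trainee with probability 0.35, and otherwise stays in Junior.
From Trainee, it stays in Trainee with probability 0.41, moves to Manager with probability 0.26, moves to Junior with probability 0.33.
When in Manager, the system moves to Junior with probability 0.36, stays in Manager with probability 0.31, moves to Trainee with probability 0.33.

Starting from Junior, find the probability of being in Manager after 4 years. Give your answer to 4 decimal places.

Propagate the distribution vector 4 years from Junior.
After 0 years: (1.0000, 0.0000, 0.0000)
After 1 year: (0.2800, 0.3500, 0.3700)
After 2 years: (0.3271, 0.3636, 0.3093)
After 3 years: (0.3229, 0.3656, 0.3114)
After 4 years: (0.3232, 0.3657, 0.3111)
P(in Manager after 4 years) = 0.3111

0.3111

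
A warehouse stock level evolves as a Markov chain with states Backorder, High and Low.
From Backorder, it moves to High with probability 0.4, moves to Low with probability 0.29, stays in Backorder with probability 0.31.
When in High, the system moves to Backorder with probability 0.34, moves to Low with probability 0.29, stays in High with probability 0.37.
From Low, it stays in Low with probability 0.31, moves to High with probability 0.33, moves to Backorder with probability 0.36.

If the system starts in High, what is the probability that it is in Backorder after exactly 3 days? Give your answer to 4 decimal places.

0.3358

Propagate the distribution vector 3 days from High.
After 0 days: (0.0000, 1.0000, 0.0000)
After 1 day: (0.3400, 0.3700, 0.2900)
After 2 days: (0.3356, 0.3686, 0.2958)
After 3 days: (0.3358, 0.3682, 0.2959)
P(in Backorder after 3 days) = 0.3358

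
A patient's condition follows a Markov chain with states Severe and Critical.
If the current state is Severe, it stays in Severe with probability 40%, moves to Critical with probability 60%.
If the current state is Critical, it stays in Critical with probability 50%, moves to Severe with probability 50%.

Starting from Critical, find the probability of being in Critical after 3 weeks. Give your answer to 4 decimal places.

0.5450

Propagate the distribution vector 3 weeks from Critical.
After 0 weeks: (0.0000, 1.0000)
After 1 week: (0.5000, 0.5000)
After 2 weeks: (0.4500, 0.5500)
After 3 weeks: (0.4550, 0.5450)
P(in Critical after 3 weeks) = 0.5450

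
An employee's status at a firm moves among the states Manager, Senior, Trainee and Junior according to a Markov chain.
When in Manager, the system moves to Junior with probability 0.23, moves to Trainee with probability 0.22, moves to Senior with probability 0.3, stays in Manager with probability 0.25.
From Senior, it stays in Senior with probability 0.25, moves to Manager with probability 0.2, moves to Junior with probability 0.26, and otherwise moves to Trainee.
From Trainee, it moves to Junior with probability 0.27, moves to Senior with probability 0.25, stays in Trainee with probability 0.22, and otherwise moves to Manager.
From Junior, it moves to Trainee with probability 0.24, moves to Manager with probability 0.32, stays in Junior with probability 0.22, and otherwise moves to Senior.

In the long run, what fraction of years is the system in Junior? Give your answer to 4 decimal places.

0.2449

Let the stationary distribution be π with π = πP and π_1 + π_2 + π_3 + π_4 = 1.
π_1 = 0.25·π_1 + 0.2·π_2 + 0.26·π_3 + 0.32·π_4
π_2 = 0.3·π_1 + 0.25·π_2 + 0.25·π_3 + 0.22·π_4
π_3 = 0.22·π_1 + 0.29·π_2 + 0.22·π_3 + 0.24·π_4
Solving with the normalization constraint gives π = (0.2568, 0.2555, 0.2428, 0.2449).
So the stationary probability of Junior is 0.2449.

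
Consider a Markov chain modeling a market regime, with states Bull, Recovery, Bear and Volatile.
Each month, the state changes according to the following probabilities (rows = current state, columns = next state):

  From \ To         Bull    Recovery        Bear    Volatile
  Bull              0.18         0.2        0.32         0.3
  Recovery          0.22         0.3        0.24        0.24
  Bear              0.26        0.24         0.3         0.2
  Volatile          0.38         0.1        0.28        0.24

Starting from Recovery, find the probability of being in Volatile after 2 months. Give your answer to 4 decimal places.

Propagate the distribution vector 2 months from Recovery.
After 0 months: (0.0000, 1.0000, 0.0000, 0.0000)
After 1 month: (0.2200, 0.3000, 0.2400, 0.2400)
After 2 months: (0.2592, 0.2156, 0.2816, 0.2436)
P(in Volatile after 2 months) = 0.2436

0.2436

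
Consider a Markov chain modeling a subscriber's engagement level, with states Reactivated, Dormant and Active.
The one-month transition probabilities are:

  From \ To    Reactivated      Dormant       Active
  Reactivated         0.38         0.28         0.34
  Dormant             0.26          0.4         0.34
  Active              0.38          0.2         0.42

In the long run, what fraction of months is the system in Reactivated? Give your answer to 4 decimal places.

0.3458

Let the stationary distribution be π with π = πP and π_1 + π_2 + π_3 = 1.
π_1 = 0.38·π_1 + 0.26·π_2 + 0.38·π_3
π_2 = 0.28·π_1 + 0.4·π_2 + 0.2·π_3
Solving with the normalization constraint gives π = (0.3458, 0.2846, 0.3696).
So the stationary probability of Reactivated is 0.3458.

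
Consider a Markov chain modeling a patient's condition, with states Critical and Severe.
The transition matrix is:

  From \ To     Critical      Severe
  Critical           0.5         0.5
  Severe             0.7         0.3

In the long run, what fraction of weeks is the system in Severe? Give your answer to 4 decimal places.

0.4167

Let the stationary distribution be π with π = πP and π_1 + π_2 = 1.
π_1 = 0.5·π_1 + 0.7·π_2
Solving with the normalization constraint gives π = (0.5833, 0.4167).
So the stationary probability of Severe is 0.4167.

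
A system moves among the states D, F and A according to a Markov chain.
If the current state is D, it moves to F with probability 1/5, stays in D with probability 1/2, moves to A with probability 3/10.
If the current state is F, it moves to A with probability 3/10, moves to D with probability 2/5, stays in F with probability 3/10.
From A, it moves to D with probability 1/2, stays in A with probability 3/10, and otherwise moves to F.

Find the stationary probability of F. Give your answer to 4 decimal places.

Let the stationary distribution be π with π = πP and π_1 + π_2 + π_3 = 1.
π_1 = 0.5·π_1 + 0.4·π_2 + 0.5·π_3
π_2 = 0.2·π_1 + 0.3·π_2 + 0.2·π_3
Solving with the normalization constraint gives π = (0.4778, 0.2222, 0.3000).
So the stationary probability of F is 0.2222.

0.2222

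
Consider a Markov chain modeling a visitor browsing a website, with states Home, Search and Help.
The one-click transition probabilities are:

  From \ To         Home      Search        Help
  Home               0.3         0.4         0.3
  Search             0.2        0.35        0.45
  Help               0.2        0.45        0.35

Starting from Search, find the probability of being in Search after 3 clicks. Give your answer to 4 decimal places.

Propagate the distribution vector 3 clicks from Search.
After 0 clicks: (0.0000, 1.0000, 0.0000)
After 1 click: (0.2000, 0.3500, 0.4500)
After 2 clicks: (0.2200, 0.4050, 0.3750)
After 3 clicks: (0.2220, 0.3985, 0.3795)
P(in Search after 3 clicks) = 0.3985

0.3985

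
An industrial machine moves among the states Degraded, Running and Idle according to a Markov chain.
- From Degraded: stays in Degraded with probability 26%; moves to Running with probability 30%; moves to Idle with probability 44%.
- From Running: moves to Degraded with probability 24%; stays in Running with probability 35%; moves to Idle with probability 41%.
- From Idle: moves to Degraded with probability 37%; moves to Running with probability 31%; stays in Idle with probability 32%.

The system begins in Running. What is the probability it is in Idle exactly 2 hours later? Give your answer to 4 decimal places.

Sum over the intermediate state after 1 hour:
P = P(Running→Degraded)·P(Degraded→Idle) + P(Running→Running)·P(Running→Idle) + P(Running→Idle)·P(Idle→Idle)
  = 0.24×0.44 + 0.35×0.41 + 0.41×0.32
  = 0.1056 + 0.1435 + 0.1312 = 0.3803

0.3803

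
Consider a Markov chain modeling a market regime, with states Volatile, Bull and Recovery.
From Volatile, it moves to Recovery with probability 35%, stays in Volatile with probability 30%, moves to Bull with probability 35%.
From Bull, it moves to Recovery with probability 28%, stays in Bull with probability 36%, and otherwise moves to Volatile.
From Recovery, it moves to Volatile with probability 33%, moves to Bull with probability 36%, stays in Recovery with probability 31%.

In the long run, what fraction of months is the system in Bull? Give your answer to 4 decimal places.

0.3567

Let the stationary distribution be π with π = πP and π_1 + π_2 + π_3 = 1.
π_1 = 0.3·π_1 + 0.36·π_2 + 0.33·π_3
π_2 = 0.35·π_1 + 0.36·π_2 + 0.36·π_3
Solving with the normalization constraint gives π = (0.3308, 0.3567, 0.3125).
So the stationary probability of Bull is 0.3567.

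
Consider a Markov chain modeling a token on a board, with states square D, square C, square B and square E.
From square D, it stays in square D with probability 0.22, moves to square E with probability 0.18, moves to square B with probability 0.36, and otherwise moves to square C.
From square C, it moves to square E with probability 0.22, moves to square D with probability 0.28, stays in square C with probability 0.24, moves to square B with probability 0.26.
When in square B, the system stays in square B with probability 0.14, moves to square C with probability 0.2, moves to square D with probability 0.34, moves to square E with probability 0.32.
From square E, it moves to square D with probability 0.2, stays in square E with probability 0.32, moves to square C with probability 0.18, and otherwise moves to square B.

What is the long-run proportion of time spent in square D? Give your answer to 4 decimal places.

Let the stationary distribution be π with π = πP and π_1 + π_2 + π_3 + π_4 = 1.
π_1 = 0.22·π_1 + 0.28·π_2 + 0.34·π_3 + 0.2·π_4
π_2 = 0.24·π_1 + 0.24·π_2 + 0.2·π_3 + 0.18·π_4
π_3 = 0.36·π_1 + 0.26·π_2 + 0.14·π_3 + 0.3·π_4
Solving with the normalization constraint gives π = (0.2593, 0.2137, 0.2647, 0.2623).
So the stationary probability of square D is 0.2593.

0.2593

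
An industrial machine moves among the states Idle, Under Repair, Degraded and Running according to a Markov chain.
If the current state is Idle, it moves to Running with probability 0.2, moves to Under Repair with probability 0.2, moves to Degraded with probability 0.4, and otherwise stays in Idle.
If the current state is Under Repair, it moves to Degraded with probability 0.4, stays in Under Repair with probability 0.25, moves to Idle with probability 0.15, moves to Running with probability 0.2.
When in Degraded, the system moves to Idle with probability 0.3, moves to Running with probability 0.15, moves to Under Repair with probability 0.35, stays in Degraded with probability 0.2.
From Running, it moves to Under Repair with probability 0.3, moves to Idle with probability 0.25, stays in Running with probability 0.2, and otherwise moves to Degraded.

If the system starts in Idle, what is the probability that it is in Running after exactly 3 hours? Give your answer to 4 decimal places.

Propagate the distribution vector 3 hours from Idle.
After 0 hours: (1.0000, 0.0000, 0.0000, 0.0000)
After 1 hour: (0.2000, 0.2000, 0.4000, 0.2000)
After 2 hours: (0.2400, 0.2900, 0.2900, 0.1800)
After 3 hours: (0.2235, 0.2760, 0.3150, 0.1855)
P(in Running after 3 hours) = 0.1855

0.1855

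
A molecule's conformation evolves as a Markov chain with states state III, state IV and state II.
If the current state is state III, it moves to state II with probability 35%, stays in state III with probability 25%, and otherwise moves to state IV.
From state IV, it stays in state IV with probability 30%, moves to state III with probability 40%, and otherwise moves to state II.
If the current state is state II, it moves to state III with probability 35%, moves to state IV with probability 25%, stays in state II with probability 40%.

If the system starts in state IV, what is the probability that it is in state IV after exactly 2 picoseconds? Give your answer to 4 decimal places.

0.3250

Sum over the intermediate state after 1 picosecond:
P = P(state IV→state III)·P(state III→state IV) + P(state IV→state IV)·P(state IV→state IV) + P(state IV→state II)·P(state II→state IV)
  = 0.4×0.4 + 0.3×0.3 + 0.3×0.25
  = 0.1600 + 0.0900 + 0.0750 = 0.3250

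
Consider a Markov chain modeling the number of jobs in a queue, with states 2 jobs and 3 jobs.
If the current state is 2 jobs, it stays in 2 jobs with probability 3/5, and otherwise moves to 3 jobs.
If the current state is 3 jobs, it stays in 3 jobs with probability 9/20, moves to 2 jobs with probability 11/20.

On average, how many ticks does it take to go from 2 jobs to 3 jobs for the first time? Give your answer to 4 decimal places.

2.5000

Let t(s) be the expected number of ticks to first reach 3 jobs from state s, with t(3 jobs) = 0. Conditioning on the first tick:
t(2 jobs) = 1 + 0.6·t(2 jobs)
Solving: t(2 jobs) = 2.5000.
Expected ticks from 2 jobs to 3 jobs: 2.5000.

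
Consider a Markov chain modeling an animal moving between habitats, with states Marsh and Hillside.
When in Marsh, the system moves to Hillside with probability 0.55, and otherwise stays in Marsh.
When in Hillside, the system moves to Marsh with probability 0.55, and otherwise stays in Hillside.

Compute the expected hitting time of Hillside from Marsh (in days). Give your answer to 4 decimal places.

1.8182

Let t(s) be the expected number of days to first reach Hillside from state s, with t(Hillside) = 0. Conditioning on the first day:
t(Marsh) = 1 + 0.45·t(Marsh)
Solving: t(Marsh) = 1.8182.
Expected days from Marsh to Hillside: 1.8182.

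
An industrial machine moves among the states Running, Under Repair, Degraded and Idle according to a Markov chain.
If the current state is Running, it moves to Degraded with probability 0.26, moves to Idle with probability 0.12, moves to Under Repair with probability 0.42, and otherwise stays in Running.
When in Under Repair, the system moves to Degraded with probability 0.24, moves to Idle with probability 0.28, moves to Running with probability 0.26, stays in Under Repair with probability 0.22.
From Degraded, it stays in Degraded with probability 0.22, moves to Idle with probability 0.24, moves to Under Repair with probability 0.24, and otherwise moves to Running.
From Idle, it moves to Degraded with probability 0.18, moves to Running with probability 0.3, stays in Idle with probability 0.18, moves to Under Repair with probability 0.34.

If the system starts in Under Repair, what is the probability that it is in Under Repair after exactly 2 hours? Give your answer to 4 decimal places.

Propagate the distribution vector 2 hours from Under Repair.
After 0 hours: (0.0000, 1.0000, 0.0000, 0.0000)
After 1 hour: (0.2600, 0.2200, 0.2400, 0.2800)
After 2 hours: (0.2652, 0.3104, 0.2236, 0.2008)
P(in Under Repair after 2 hours) = 0.3104

0.3104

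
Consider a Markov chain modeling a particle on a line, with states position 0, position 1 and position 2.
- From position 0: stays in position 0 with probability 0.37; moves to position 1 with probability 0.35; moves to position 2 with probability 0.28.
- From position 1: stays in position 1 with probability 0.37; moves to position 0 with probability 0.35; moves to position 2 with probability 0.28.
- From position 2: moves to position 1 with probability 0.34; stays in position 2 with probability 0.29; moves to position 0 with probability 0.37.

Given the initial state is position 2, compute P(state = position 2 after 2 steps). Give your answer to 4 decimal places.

Sum over the intermediate state after 1 step:
P = P(position 2→position 0)·P(position 0→position 2) + P(position 2→position 1)·P(position 1→position 2) + P(position 2→position 2)·P(position 2→position 2)
  = 0.37×0.28 + 0.34×0.28 + 0.29×0.29
  = 0.1036 + 0.0952 + 0.0841 = 0.2829

0.2829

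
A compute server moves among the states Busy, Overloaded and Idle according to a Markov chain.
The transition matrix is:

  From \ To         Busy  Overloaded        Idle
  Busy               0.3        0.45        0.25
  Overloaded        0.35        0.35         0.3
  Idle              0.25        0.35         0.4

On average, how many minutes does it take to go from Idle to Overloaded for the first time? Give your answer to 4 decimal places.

Let t(s) be the expected number of minutes to first reach Overloaded from state s, with t(Overloaded) = 0. Conditioning on the first minute:
t(Busy) = 1 + 0.3·t(Busy) + 0.25·t(Idle)
t(Idle) = 1 + 0.25·t(Busy) + 0.4·t(Idle)
Solving: t(Busy) = 2.3776, t(Idle) = 2.6573.
Expected minutes from Idle to Overloaded: 2.6573.

2.6573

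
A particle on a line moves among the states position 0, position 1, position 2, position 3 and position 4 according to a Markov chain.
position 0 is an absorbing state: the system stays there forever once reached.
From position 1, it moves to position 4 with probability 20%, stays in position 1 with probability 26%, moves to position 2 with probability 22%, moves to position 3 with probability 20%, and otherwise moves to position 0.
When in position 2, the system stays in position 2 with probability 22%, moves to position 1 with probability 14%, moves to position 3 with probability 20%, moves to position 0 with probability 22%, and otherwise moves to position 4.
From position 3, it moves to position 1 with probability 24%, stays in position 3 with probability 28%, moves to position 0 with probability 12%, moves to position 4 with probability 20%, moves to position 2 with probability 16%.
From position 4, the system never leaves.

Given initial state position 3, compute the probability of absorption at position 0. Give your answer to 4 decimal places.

0.4047

Let h(s) be the probability of absorption at position 0 starting from transient state s. Then h(position 0) = 1 and h(position 4) = 0. By first-step analysis:
h(position 1) = 0.12·1 + 0.26·h(position 1) + 0.22·h(position 2) + 0.2·h(position 3) + 0.2·0
h(position 2) = 0.22·1 + 0.14·h(position 1) + 0.22·h(position 2) + 0.2·h(position 3) + 0.22·0
h(position 3) = 0.12·1 + 0.24·h(position 1) + 0.16·h(position 2) + 0.28·h(position 3) + 0.2·0
Solving: h(position 1) = 0.4080, h(position 2) = 0.4590, h(position 3) = 0.4047.
Starting from position 3, the probability is 0.4047.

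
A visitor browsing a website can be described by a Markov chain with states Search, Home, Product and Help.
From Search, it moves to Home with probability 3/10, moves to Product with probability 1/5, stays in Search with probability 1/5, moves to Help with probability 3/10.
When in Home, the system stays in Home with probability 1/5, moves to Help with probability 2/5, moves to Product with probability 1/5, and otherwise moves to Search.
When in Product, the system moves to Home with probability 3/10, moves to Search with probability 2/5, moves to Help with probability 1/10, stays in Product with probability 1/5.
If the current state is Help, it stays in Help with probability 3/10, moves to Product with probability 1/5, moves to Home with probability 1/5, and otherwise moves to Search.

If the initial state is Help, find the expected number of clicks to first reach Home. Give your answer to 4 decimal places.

Let t(s) be the expected number of clicks to first reach Home from state s, with t(Home) = 0. Conditioning on the first click:
t(Search) = 1 + 0.2·t(Search) + 0.2·t(Product) + 0.3·t(Help)
t(Product) = 1 + 0.4·t(Search) + 0.2·t(Product) + 0.1·t(Help)
t(Help) = 1 + 0.3·t(Search) + 0.2·t(Product) + 0.3·t(Help)
Solving: t(Search) = 3.6496, t(Product) = 3.5766, t(Help) = 4.0146.
Expected clicks from Help to Home: 4.0146.

4.0146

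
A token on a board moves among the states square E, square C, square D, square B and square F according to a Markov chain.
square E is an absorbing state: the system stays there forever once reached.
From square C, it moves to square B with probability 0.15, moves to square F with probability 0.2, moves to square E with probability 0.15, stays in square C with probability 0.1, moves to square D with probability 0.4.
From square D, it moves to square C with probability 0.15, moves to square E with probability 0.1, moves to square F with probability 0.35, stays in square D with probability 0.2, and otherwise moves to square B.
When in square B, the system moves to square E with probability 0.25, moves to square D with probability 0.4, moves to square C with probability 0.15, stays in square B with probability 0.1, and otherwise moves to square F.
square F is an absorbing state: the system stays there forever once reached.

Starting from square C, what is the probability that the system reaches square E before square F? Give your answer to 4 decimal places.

0.3892

Let h(s) be the probability of absorption at square E starting from transient state s. Then h(square E) = 1 and h(square F) = 0. By first-step analysis:
h(square C) = 0.15·1 + 0.1·h(square C) + 0.4·h(square D) + 0.15·h(square B) + 0.2·0
h(square D) = 0.1·1 + 0.15·h(square C) + 0.2·h(square D) + 0.2·h(square B) + 0.35·0
h(square B) = 0.25·1 + 0.15·h(square C) + 0.4·h(square D) + 0.1·h(square B) + 0.1·0
Solving: h(square C) = 0.3892, h(square D) = 0.3191, h(square B) = 0.4845.
Starting from square C, the probability is 0.3892.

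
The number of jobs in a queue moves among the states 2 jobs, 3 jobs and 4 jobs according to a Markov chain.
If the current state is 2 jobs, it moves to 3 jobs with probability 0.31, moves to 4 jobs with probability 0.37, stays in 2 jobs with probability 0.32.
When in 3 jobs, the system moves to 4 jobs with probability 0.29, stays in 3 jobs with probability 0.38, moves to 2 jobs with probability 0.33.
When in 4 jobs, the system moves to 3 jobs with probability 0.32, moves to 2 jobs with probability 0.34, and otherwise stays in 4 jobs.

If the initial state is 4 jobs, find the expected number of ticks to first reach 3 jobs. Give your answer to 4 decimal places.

3.1579

Let t(s) be the expected number of ticks to first reach 3 jobs from state s, with t(3 jobs) = 0. Conditioning on the first tick:
t(2 jobs) = 1 + 0.32·t(2 jobs) + 0.37·t(4 jobs)
t(4 jobs) = 1 + 0.34·t(2 jobs) + 0.34·t(4 jobs)
Solving: t(2 jobs) = 3.1889, t(4 jobs) = 3.1579.
Expected ticks from 4 jobs to 3 jobs: 3.1579.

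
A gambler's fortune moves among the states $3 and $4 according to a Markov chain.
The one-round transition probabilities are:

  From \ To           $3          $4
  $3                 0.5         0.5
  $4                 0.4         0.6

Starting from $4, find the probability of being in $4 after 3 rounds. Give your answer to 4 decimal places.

Propagate the distribution vector 3 rounds from $4.
After 0 rounds: (0.0000, 1.0000)
After 1 round: (0.4000, 0.6000)
After 2 rounds: (0.4400, 0.5600)
After 3 rounds: (0.4440, 0.5560)
P(in $4 after 3 rounds) = 0.5560

0.5560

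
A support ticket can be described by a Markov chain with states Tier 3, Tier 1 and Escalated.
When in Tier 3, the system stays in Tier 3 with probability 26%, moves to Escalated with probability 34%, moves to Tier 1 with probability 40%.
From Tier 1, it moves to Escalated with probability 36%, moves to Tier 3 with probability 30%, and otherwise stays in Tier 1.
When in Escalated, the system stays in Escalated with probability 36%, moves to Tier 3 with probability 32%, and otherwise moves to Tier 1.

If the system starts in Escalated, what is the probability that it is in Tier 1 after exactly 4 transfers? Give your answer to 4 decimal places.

0.3506

Propagate the distribution vector 4 transfers from Escalated.
After 0 transfers: (0.0000, 0.0000, 1.0000)
After 1 transfer: (0.3200, 0.3200, 0.3600)
After 2 transfers: (0.2944, 0.3520, 0.3536)
After 3 transfers: (0.2953, 0.3506, 0.3541)
After 4 transfers: (0.2953, 0.3506, 0.3541)
P(in Tier 1 after 4 transfers) = 0.3506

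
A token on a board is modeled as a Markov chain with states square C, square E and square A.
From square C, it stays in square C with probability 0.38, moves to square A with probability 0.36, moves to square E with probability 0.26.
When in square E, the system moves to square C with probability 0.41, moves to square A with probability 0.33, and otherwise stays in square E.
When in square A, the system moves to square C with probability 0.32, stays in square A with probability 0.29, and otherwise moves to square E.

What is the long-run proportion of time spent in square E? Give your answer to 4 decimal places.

Let the stationary distribution be π with π = πP and π_1 + π_2 + π_3 = 1.
π_1 = 0.38·π_1 + 0.41·π_2 + 0.32·π_3
π_2 = 0.26·π_1 + 0.26·π_2 + 0.39·π_3
Solving with the normalization constraint gives π = (0.3694, 0.3026, 0.3280).
So the stationary probability of square E is 0.3026.

0.3026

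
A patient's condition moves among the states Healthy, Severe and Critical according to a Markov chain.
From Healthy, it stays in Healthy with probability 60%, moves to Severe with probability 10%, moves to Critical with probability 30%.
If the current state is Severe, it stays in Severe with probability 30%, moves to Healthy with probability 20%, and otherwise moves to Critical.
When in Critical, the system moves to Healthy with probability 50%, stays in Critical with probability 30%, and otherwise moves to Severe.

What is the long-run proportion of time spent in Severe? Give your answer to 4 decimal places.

Let the stationary distribution be π with π = πP and π_1 + π_2 + π_3 = 1.
π_1 = 0.6·π_1 + 0.2·π_2 + 0.5·π_3
π_2 = 0.1·π_1 + 0.3·π_2 + 0.2·π_3
Solving with the normalization constraint gives π = (0.5000, 0.1667, 0.3333).
So the stationary probability of Severe is 0.1667.

0.1667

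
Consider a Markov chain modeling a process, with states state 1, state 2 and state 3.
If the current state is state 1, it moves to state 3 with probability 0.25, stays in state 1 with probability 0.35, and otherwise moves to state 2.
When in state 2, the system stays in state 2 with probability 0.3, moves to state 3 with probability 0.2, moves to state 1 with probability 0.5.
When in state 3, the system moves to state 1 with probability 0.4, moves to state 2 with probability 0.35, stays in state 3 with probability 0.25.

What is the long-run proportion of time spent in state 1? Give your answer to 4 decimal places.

0.4146

Let the stationary distribution be π with π = πP and π_1 + π_2 + π_3 = 1.
π_1 = 0.35·π_1 + 0.5·π_2 + 0.4·π_3
π_2 = 0.4·π_1 + 0.3·π_2 + 0.35·π_3
Solving with the normalization constraint gives π = (0.4146, 0.3531, 0.2323).
So the stationary probability of state 1 is 0.4146.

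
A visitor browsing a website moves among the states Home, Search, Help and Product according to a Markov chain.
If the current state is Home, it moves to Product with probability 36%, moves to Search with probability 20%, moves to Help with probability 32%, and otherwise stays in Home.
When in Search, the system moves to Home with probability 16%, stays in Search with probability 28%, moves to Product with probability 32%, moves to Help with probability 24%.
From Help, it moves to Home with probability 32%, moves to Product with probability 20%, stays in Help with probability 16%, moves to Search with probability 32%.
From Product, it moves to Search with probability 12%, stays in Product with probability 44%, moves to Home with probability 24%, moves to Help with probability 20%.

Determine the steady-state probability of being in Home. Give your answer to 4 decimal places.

0.2149

Let the stationary distribution be π with π = πP and π_1 + π_2 + π_3 + π_4 = 1.
π_1 = 0.12·π_1 + 0.16·π_2 + 0.32·π_3 + 0.24·π_4
π_2 = 0.2·π_1 + 0.28·π_2 + 0.32·π_3 + 0.12·π_4
π_3 = 0.32·π_1 + 0.24·π_2 + 0.16·π_3 + 0.2·π_4
Solving with the normalization constraint gives π = (0.2149, 0.2170, 0.2254, 0.3427).
So the stationary probability of Home is 0.2149.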